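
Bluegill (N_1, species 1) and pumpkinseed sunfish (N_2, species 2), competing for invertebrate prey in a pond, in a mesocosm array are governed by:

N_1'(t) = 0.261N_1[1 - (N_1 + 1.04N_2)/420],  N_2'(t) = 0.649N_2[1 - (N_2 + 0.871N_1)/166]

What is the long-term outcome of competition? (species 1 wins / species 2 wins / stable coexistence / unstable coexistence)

Compare the nullcline intercepts: K1/α12 = 420/1.04 = 404 > K2 = 166; K2/α21 = 166/0.871 = 191 < K1 = 420.
Since the inequalities point opposite ways, species 1 can invade but species 2 cannot.

species 1 excludes species 2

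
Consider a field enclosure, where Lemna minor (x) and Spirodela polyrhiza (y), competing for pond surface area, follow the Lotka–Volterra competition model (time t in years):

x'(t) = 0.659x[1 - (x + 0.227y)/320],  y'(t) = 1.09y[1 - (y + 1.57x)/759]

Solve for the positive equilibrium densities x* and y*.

x* ≈ 229, y* ≈ 399

Setting both brackets to zero gives the nullclines x + 0.227y = 320 and 1.57x + y = 759.
Substituting y = 759 - 1.57x into the first: x(1 - 0.227·1.57) = 320 - 0.227·759.
So x* = 148/0.644 = 229, and then y* = 759 - 1.57·229 = 399.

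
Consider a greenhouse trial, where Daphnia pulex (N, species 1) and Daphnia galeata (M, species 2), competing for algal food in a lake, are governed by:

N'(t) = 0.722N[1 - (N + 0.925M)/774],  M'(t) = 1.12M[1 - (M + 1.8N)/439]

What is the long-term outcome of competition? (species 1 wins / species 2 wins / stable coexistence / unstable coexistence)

species 1 excludes species 2

Compare the nullcline intercepts: K1/α12 = 774/0.925 = 837 > K2 = 439; K2/α21 = 439/1.8 = 244 < K1 = 774.
Since the inequalities point opposite ways, species 1 can invade but species 2 cannot.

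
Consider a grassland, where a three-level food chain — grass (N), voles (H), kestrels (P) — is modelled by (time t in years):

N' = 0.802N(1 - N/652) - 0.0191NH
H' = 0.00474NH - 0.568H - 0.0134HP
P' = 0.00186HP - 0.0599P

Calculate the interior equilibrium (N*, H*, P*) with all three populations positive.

N* ≈ 152, H* ≈ 32.2, P* ≈ 11.4

From dP/dt = 0: 0.00186H* = 0.0599, so H* = 32.2.
From dN/dt = 0: 0.802(1 - N*/652) = 0.0191·32.2, giving N* = 652·(1 - 0.767) = 152.
From dH/dt = 0: 0.00474·152 - 0.568 = 0.0134P*, so P* = 0.152/0.0134 = 11.4.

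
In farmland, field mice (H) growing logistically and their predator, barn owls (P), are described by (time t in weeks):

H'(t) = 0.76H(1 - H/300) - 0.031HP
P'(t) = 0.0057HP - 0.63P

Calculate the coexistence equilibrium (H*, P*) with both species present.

H* ≈ 111, P* ≈ 15.5

From dP/dt = 0 with P > 0: 0.0057H* = 0.63, so H* = 111.
Substitute into dH/dt = 0: 0.76(1 - 111/300) = 0.031P*.
The bracket is 0.632, giving P* = 0.48/0.031 = 15.5.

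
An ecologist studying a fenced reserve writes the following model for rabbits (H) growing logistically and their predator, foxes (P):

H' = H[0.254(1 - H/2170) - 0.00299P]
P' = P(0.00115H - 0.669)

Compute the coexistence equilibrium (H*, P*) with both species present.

From dP/dt = 0 with P > 0: 0.00115H* = 0.669, so H* = 582.
Substitute into dH/dt = 0: 0.254(1 - 582/2170) = 0.00299P*.
The bracket is 0.732, giving P* = 0.186/0.00299 = 62.2.

H* ≈ 582, P* ≈ 62.2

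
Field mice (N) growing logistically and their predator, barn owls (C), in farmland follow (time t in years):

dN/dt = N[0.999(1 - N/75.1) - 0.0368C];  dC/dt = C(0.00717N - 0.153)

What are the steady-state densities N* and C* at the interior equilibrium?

N* ≈ 21.3, C* ≈ 19.4

From dC/dt = 0 with C > 0: 0.00717N* = 0.153, so N* = 21.3.
Substitute into dN/dt = 0: 0.999(1 - 21.3/75.1) = 0.0368C*.
The bracket is 0.716, giving C* = 0.715/0.0368 = 19.4.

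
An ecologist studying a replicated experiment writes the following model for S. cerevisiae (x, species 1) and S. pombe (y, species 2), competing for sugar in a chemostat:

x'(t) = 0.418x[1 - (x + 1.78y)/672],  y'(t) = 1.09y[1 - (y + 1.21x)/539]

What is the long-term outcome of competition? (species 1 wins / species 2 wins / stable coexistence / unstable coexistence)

unstable coexistence (outcome depends on initial conditions)

Compare the nullcline intercepts: K1/α12 = 672/1.78 = 378 < K2 = 539; K2/α21 = 539/1.21 = 445 < K1 = 672.
Since both are reversed, neither can invade when rare; the interior point is a saddle.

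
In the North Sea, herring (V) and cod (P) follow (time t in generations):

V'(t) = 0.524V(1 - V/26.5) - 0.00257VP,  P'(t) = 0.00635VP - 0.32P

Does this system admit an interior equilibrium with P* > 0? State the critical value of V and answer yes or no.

The predator equation gives dP/dt > 0 only when V > 0.32/0.00635 = 50.4.
Without the predator, V → K = 26.5. Since 26.5 < 50.4, the predator cannot invade.

Threshold V = 50.4; K < 50.4, so no, the predator goes extinct.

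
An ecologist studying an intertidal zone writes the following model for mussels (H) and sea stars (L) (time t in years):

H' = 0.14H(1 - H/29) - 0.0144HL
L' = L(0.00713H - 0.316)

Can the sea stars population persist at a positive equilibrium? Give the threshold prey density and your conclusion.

Threshold H = 44.3; K < 44.3, so no, the predator goes extinct.

The predator equation gives dL/dt > 0 only when H > 0.316/0.00713 = 44.3.
Without the predator, H → K = 29. Since 29 < 44.3, the predator cannot invade.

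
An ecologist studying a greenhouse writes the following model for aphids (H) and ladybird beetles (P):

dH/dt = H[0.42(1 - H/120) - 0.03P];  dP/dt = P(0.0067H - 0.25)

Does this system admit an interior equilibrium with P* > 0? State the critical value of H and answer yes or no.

The predator equation gives dP/dt > 0 only when H > 0.25/0.0067 = 37.3.
Without the predator, H → K = 120. Since 120 > 37.3, the predator can invade and persist.

Threshold H = 37.3; K > 37.3, so yes, the predator persists.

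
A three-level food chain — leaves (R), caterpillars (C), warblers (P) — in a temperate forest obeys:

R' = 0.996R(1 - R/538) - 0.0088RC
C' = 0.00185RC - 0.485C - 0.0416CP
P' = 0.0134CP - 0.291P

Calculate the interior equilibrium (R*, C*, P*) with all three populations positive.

From dP/dt = 0: 0.0134C* = 0.291, so C* = 21.7.
From dR/dt = 0: 0.996(1 - R*/538) = 0.0088·21.7, giving R* = 538·(1 - 0.192) = 435.
From dC/dt = 0: 0.00185·435 - 0.485 = 0.0416P*, so P* = 0.319/0.0416 = 7.68.

R* ≈ 435, C* ≈ 21.7, P* ≈ 7.68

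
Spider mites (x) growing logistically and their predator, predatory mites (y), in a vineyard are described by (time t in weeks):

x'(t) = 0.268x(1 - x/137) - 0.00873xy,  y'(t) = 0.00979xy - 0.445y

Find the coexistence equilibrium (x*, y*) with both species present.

x* ≈ 45.5, y* ≈ 20.5

From dy/dt = 0 with y > 0: 0.00979x* = 0.445, so x* = 45.5.
Substitute into dx/dt = 0: 0.268(1 - 45.5/137) = 0.00873y*.
The bracket is 0.668, giving y* = 0.179/0.00873 = 20.5.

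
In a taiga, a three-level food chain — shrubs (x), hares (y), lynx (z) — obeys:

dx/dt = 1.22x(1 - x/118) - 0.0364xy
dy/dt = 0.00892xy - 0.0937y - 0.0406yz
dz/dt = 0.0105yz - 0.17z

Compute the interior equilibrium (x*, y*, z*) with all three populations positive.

x* ≈ 61, y* ≈ 16.2, z* ≈ 11.1

From dz/dt = 0: 0.0105y* = 0.17, so y* = 16.2.
From dx/dt = 0: 1.22(1 - x*/118) = 0.0364·16.2, giving x* = 118·(1 - 0.483) = 61.
From dy/dt = 0: 0.00892·61 - 0.0937 = 0.0406z*, so z* = 0.45/0.0406 = 11.1.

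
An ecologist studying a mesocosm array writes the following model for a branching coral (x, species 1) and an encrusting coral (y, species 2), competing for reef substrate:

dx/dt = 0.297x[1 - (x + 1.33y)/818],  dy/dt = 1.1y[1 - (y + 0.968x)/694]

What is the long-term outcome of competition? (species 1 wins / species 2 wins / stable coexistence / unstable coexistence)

Compare the nullcline intercepts: K1/α12 = 818/1.33 = 615 < K2 = 694; K2/α21 = 694/0.968 = 717 < K1 = 818.
Since both are reversed, neither can invade when rare; the interior point is a saddle.

unstable coexistence (outcome depends on initial conditions)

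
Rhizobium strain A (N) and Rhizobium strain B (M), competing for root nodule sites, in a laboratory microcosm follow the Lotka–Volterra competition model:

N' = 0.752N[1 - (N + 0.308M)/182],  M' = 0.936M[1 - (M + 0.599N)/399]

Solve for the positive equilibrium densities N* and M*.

Setting both brackets to zero gives the nullclines N + 0.308M = 182 and 0.599N + M = 399.
Substituting M = 399 - 0.599N into the first: N(1 - 0.308·0.599) = 182 - 0.308·399.
So N* = 59.1/0.816 = 72.5, and then M* = 399 - 0.599·72.5 = 356.

N* ≈ 72.5, M* ≈ 356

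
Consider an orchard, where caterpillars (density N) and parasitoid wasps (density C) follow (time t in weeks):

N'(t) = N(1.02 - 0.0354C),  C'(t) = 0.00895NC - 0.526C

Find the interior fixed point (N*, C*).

N* ≈ 58.8, C* ≈ 28.8

Set dC/dt = 0 with C > 0: 0.00895N - 0.526 = 0, so N* = 0.526/0.00895 = 58.8.
Set dN/dt = 0 with N > 0: 1.02 - 0.0354C = 0, so C* = 1.02/0.0354 = 28.8.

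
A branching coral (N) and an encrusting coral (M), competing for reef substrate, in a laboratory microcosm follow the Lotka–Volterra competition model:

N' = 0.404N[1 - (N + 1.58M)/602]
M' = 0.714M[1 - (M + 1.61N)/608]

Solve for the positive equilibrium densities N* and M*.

Setting both brackets to zero gives the nullclines N + 1.58M = 602 and 1.61N + M = 608.
Substituting M = 608 - 1.61N into the first: N(1 - 1.58·1.61) = 602 - 1.58·608.
So N* = -359/-1.54 = 232, and then M* = 608 - 1.61·232 = 234.

N* ≈ 232, M* ≈ 234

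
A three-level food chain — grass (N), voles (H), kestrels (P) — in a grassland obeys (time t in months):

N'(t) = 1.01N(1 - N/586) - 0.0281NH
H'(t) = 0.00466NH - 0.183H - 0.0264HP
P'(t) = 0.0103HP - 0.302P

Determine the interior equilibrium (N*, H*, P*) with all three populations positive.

From dP/dt = 0: 0.0103H* = 0.302, so H* = 29.3.
From dN/dt = 0: 1.01(1 - N*/586) = 0.0281·29.3, giving N* = 586·(1 - 0.816) = 108.
From dH/dt = 0: 0.00466·108 - 0.183 = 0.0264P*, so P* = 0.32/0.0264 = 12.1.

N* ≈ 108, H* ≈ 29.3, P* ≈ 12.1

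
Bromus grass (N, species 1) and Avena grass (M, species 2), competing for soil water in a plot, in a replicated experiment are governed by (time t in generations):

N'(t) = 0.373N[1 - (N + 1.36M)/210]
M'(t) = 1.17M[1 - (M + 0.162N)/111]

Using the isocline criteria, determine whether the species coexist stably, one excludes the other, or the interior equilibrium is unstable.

stable coexistence

Compare the nullcline intercepts: K1/α12 = 210/1.36 = 154 > K2 = 111; K2/α21 = 111/0.162 = 685 > K1 = 210.
Since both inequalities hold, each species can invade when rare, so the interior equilibrium is stable.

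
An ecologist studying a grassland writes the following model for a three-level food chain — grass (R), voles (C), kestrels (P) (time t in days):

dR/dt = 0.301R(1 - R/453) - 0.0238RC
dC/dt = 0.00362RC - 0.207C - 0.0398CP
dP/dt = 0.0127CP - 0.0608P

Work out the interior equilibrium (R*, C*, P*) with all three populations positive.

R* ≈ 282, C* ≈ 4.79, P* ≈ 20.4

From dP/dt = 0: 0.0127C* = 0.0608, so C* = 4.79.
From dR/dt = 0: 0.301(1 - R*/453) = 0.0238·4.79, giving R* = 453·(1 - 0.379) = 282.
From dC/dt = 0: 0.00362·282 - 0.207 = 0.0398P*, so P* = 0.812/0.0398 = 20.4.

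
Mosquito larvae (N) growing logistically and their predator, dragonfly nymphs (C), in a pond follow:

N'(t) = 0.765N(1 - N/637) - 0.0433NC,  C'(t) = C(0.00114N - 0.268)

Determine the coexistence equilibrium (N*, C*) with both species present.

From dC/dt = 0 with C > 0: 0.00114N* = 0.268, so N* = 235.
Substitute into dN/dt = 0: 0.765(1 - 235/637) = 0.0433C*.
The bracket is 0.631, giving C* = 0.483/0.0433 = 11.1.

N* ≈ 235, C* ≈ 11.1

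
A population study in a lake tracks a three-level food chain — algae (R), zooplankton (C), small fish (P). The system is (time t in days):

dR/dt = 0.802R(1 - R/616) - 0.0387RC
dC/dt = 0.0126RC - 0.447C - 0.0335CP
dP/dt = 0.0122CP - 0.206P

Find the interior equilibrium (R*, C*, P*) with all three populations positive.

R* ≈ 114, C* ≈ 16.9, P* ≈ 29.6

From dP/dt = 0: 0.0122C* = 0.206, so C* = 16.9.
From dR/dt = 0: 0.802(1 - R*/616) = 0.0387·16.9, giving R* = 616·(1 - 0.815) = 114.
From dC/dt = 0: 0.0126·114 - 0.447 = 0.0335P*, so P* = 0.991/0.0335 = 29.6.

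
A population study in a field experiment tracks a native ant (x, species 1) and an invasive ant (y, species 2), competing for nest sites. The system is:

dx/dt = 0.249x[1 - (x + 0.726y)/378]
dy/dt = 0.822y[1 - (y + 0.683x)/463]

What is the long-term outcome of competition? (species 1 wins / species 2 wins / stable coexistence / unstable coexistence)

Compare the nullcline intercepts: K1/α12 = 378/0.726 = 521 > K2 = 463; K2/α21 = 463/0.683 = 678 > K1 = 378.
Since both inequalities hold, each species can invade when rare, so the interior equilibrium is stable.

stable coexistence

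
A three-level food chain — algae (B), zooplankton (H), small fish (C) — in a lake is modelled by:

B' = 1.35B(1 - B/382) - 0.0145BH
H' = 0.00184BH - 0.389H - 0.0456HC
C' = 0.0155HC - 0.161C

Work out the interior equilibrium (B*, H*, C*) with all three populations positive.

B* ≈ 339, H* ≈ 10.4, C* ≈ 5.16

From dC/dt = 0: 0.0155H* = 0.161, so H* = 10.4.
From dB/dt = 0: 1.35(1 - B*/382) = 0.0145·10.4, giving B* = 382·(1 - 0.112) = 339.
From dH/dt = 0: 0.00184·339 - 0.389 = 0.0456C*, so C* = 0.235/0.0456 = 5.16.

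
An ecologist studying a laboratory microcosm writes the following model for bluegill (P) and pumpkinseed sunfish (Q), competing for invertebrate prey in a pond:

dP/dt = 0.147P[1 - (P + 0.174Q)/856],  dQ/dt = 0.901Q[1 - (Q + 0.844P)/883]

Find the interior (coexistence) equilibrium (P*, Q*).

Setting both brackets to zero gives the nullclines P + 0.174Q = 856 and 0.844P + Q = 883.
Substituting Q = 883 - 0.844P into the first: P(1 - 0.174·0.844) = 856 - 0.174·883.
So P* = 702/0.853 = 823, and then Q* = 883 - 0.844·823 = 188.

P* ≈ 823, Q* ≈ 188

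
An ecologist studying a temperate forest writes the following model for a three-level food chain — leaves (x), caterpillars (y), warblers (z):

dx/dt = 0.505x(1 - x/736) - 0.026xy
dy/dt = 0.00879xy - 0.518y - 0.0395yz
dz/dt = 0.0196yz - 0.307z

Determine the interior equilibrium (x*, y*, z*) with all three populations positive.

x* ≈ 142, y* ≈ 15.7, z* ≈ 18.6

From dz/dt = 0: 0.0196y* = 0.307, so y* = 15.7.
From dx/dt = 0: 0.505(1 - x*/736) = 0.026·15.7, giving x* = 736·(1 - 0.806) = 142.
From dy/dt = 0: 0.00879·142 - 0.518 = 0.0395z*, so z* = 0.734/0.0395 = 18.6.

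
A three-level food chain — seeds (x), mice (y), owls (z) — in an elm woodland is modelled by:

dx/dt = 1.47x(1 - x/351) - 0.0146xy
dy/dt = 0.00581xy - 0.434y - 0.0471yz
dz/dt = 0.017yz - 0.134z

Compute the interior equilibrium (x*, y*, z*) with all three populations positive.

x* ≈ 324, y* ≈ 7.88, z* ≈ 30.7

From dz/dt = 0: 0.017y* = 0.134, so y* = 7.88.
From dx/dt = 0: 1.47(1 - x*/351) = 0.0146·7.88, giving x* = 351·(1 - 0.0783) = 324.
From dy/dt = 0: 0.00581·324 - 0.434 = 0.0471z*, so z* = 1.45/0.0471 = 30.7.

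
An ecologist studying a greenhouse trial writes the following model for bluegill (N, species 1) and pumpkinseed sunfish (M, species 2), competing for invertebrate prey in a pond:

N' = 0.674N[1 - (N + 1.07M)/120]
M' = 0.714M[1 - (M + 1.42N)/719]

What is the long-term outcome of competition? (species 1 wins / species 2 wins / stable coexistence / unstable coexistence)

Compare the nullcline intercepts: K1/α12 = 120/1.07 = 112 < K2 = 719; K2/α21 = 719/1.42 = 506 > K1 = 120.
Since the inequalities point opposite ways, species 2 can invade but species 1 cannot.

species 2 excludes species 1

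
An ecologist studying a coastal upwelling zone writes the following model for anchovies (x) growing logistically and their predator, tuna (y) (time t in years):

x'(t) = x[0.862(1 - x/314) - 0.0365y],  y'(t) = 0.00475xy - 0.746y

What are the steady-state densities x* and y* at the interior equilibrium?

From dy/dt = 0 with y > 0: 0.00475x* = 0.746, so x* = 157.
Substitute into dx/dt = 0: 0.862(1 - 157/314) = 0.0365y*.
The bracket is 0.5, giving y* = 0.431/0.0365 = 11.8.

x* ≈ 157, y* ≈ 11.8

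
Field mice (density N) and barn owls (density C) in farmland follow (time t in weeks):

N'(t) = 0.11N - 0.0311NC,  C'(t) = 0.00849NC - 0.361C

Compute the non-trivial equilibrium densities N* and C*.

N* ≈ 42.5, C* ≈ 3.54

Set dC/dt = 0 with C > 0: 0.00849N - 0.361 = 0, so N* = 0.361/0.00849 = 42.5.
Set dN/dt = 0 with N > 0: 0.11 - 0.0311C = 0, so C* = 0.11/0.0311 = 3.54.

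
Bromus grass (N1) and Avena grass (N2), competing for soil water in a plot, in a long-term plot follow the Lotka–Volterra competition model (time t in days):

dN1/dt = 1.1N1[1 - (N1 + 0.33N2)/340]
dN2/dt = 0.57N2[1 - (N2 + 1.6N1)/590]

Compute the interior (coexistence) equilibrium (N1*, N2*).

N1* ≈ 308, N2* ≈ 97.5

Setting both brackets to zero gives the nullclines N1 + 0.33N2 = 340 and 1.6N1 + N2 = 590.
Substituting N2 = 590 - 1.6N1 into the first: N1(1 - 0.33·1.6) = 340 - 0.33·590.
So N1* = 145/0.472 = 308, and then N2* = 590 - 1.6·308 = 97.5.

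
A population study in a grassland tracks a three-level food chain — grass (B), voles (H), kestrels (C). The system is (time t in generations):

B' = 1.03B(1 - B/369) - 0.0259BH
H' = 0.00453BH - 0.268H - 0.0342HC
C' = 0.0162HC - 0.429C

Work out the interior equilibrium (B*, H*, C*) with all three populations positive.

From dC/dt = 0: 0.0162H* = 0.429, so H* = 26.5.
From dB/dt = 0: 1.03(1 - B*/369) = 0.0259·26.5, giving B* = 369·(1 - 0.666) = 123.
From dH/dt = 0: 0.00453·123 - 0.268 = 0.0342C*, so C* = 0.29/0.0342 = 8.49.

B* ≈ 123, H* ≈ 26.5, C* ≈ 8.49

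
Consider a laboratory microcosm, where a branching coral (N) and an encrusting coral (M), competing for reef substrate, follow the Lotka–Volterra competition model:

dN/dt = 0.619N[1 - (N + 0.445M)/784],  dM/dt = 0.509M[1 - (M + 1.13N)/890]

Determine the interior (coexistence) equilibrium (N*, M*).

N* ≈ 780, M* ≈ 8.21

Setting both brackets to zero gives the nullclines N + 0.445M = 784 and 1.13N + M = 890.
Substituting M = 890 - 1.13N into the first: N(1 - 0.445·1.13) = 784 - 0.445·890.
So N* = 388/0.497 = 780, and then M* = 890 - 1.13·780 = 8.21.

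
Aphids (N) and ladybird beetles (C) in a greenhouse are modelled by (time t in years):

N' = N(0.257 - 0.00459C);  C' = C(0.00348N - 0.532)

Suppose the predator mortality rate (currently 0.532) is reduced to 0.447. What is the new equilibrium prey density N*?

At the interior fixed point, setting dC/dt = 0 with C > 0 fixes N* = (predator death rate)/(NC coefficient) — independent of the other coefficients.
With the change, N* = 0.447/0.00348 = 128; it falls from 153.

N* ≈ 128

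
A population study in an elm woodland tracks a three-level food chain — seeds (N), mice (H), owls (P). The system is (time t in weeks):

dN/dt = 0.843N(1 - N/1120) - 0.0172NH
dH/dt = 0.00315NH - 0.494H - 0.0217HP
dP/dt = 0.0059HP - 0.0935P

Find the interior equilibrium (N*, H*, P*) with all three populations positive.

From dP/dt = 0: 0.0059H* = 0.0935, so H* = 15.8.
From dN/dt = 0: 0.843(1 - N*/1120) = 0.0172·15.8, giving N* = 1120·(1 - 0.323) = 758.
From dH/dt = 0: 0.00315·758 - 0.494 = 0.0217P*, so P* = 1.89/0.0217 = 87.2.

N* ≈ 758, H* ≈ 15.8, P* ≈ 87.2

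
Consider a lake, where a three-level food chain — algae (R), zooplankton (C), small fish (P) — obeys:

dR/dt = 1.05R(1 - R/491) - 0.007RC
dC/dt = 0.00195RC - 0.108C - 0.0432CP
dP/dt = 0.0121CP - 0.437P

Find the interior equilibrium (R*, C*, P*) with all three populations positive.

R* ≈ 373, C* ≈ 36.1, P* ≈ 14.3

From dP/dt = 0: 0.0121C* = 0.437, so C* = 36.1.
From dR/dt = 0: 1.05(1 - R*/491) = 0.007·36.1, giving R* = 491·(1 - 0.241) = 373.
From dC/dt = 0: 0.00195·373 - 0.108 = 0.0432P*, so P* = 0.619/0.0432 = 14.3.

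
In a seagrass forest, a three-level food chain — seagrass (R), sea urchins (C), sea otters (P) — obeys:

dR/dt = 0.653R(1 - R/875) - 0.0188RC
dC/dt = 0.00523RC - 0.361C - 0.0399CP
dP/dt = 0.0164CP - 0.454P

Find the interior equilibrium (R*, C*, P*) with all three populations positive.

R* ≈ 178, C* ≈ 27.7, P* ≈ 14.2

From dP/dt = 0: 0.0164C* = 0.454, so C* = 27.7.
From dR/dt = 0: 0.653(1 - R*/875) = 0.0188·27.7, giving R* = 875·(1 - 0.797) = 178.
From dC/dt = 0: 0.00523·178 - 0.361 = 0.0399P*, so P* = 0.568/0.0399 = 14.2.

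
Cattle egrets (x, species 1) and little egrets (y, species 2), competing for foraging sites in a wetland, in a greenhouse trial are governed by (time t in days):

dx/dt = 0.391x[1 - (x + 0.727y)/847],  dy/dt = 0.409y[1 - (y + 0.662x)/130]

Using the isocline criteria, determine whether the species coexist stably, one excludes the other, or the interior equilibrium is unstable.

species 1 excludes species 2

Compare the nullcline intercepts: K1/α12 = 847/0.727 = 1170 > K2 = 130; K2/α21 = 130/0.662 = 196 < K1 = 847.
Since the inequalities point opposite ways, species 1 can invade but species 2 cannot.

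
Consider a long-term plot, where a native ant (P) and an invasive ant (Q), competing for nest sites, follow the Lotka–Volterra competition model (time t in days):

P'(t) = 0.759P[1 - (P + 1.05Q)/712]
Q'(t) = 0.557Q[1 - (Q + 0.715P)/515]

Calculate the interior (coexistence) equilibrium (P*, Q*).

Setting both brackets to zero gives the nullclines P + 1.05Q = 712 and 0.715P + Q = 515.
Substituting Q = 515 - 0.715P into the first: P(1 - 1.05·0.715) = 712 - 1.05·515.
So P* = 171/0.249 = 687, and then Q* = 515 - 0.715·687 = 23.8.

P* ≈ 687, Q* ≈ 23.8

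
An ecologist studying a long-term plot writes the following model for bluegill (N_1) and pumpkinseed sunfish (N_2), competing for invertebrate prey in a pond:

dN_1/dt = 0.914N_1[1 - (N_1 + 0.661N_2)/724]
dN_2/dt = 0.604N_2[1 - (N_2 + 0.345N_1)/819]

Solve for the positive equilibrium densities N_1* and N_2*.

Setting both brackets to zero gives the nullclines N_1 + 0.661N_2 = 724 and 0.345N_1 + N_2 = 819.
Substituting N_2 = 819 - 0.345N_1 into the first: N_1(1 - 0.661·0.345) = 724 - 0.661·819.
So N_1* = 183/0.772 = 237, and then N_2* = 819 - 0.345·237 = 737.

N_1* ≈ 237, N_2* ≈ 737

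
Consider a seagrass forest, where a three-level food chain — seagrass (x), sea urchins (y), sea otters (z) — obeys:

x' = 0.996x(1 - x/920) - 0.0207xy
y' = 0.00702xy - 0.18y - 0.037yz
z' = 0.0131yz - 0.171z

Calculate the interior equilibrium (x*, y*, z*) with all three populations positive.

From dz/dt = 0: 0.0131y* = 0.171, so y* = 13.1.
From dx/dt = 0: 0.996(1 - x*/920) = 0.0207·13.1, giving x* = 920·(1 - 0.271) = 670.
From dy/dt = 0: 0.00702·670 - 0.18 = 0.037z*, so z* = 4.53/0.037 = 122.

x* ≈ 670, y* ≈ 13.1, z* ≈ 122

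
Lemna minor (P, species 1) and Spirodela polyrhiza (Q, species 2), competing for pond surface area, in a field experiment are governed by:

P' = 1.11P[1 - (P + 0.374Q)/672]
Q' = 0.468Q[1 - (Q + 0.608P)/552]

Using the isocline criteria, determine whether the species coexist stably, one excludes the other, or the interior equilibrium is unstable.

stable coexistence

Compare the nullcline intercepts: K1/α12 = 672/0.374 = 1800 > K2 = 552; K2/α21 = 552/0.608 = 908 > K1 = 672.
Since both inequalities hold, each species can invade when rare, so the interior equilibrium is stable.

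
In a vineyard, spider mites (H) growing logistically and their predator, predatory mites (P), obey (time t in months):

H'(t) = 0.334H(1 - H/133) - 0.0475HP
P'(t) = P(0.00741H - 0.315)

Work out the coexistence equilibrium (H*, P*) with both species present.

H* ≈ 42.5, P* ≈ 4.78

From dP/dt = 0 with P > 0: 0.00741H* = 0.315, so H* = 42.5.
Substitute into dH/dt = 0: 0.334(1 - 42.5/133) = 0.0475P*.
The bracket is 0.68, giving P* = 0.227/0.0475 = 4.78.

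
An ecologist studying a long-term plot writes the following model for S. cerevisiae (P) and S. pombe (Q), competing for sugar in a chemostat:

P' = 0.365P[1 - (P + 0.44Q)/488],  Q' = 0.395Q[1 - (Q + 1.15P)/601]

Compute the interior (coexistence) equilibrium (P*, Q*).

P* ≈ 453, Q* ≈ 80.6

Setting both brackets to zero gives the nullclines P + 0.44Q = 488 and 1.15P + Q = 601.
Substituting Q = 601 - 1.15P into the first: P(1 - 0.44·1.15) = 488 - 0.44·601.
So P* = 224/0.494 = 453, and then Q* = 601 - 1.15·453 = 80.6.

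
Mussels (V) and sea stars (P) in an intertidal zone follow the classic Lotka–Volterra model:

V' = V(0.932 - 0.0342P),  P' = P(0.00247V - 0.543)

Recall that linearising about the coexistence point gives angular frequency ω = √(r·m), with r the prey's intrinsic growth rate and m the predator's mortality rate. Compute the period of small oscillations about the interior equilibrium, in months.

T ≈ 8.83 months

Here r = 0.932 and m = 0.543, so r·m = 0.506.
ω = √0.506 = 0.711 per month, hence T = 2π/ω ≈ 8.83 months.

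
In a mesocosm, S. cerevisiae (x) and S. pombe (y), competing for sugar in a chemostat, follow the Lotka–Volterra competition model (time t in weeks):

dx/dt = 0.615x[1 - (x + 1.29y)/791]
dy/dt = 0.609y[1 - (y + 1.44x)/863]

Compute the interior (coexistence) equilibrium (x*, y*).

x* ≈ 376, y* ≈ 322

Setting both brackets to zero gives the nullclines x + 1.29y = 791 and 1.44x + y = 863.
Substituting y = 863 - 1.44x into the first: x(1 - 1.29·1.44) = 791 - 1.29·863.
So x* = -322/-0.858 = 376, and then y* = 863 - 1.44·376 = 322.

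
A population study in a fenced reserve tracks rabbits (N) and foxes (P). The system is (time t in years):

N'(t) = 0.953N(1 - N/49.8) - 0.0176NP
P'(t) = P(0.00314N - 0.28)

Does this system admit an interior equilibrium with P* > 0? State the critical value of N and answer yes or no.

The predator equation gives dP/dt > 0 only when N > 0.28/0.00314 = 89.2.
Without the predator, N → K = 49.8. Since 49.8 < 89.2, the predator cannot invade.

Threshold N = 89.2; K < 89.2, so no, the predator goes extinct.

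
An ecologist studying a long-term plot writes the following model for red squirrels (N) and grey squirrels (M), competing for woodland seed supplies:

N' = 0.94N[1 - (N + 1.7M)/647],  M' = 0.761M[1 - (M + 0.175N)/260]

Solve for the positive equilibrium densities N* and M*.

N* ≈ 292, M* ≈ 209

Setting both brackets to zero gives the nullclines N + 1.7M = 647 and 0.175N + M = 260.
Substituting M = 260 - 0.175N into the first: N(1 - 1.7·0.175) = 647 - 1.7·260.
So N* = 205/0.703 = 292, and then M* = 260 - 0.175·292 = 209.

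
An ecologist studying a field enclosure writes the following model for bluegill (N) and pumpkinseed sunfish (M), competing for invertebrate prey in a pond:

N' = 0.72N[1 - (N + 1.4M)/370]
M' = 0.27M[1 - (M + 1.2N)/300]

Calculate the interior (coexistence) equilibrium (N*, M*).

Setting both brackets to zero gives the nullclines N + 1.4M = 370 and 1.2N + M = 300.
Substituting M = 300 - 1.2N into the first: N(1 - 1.4·1.2) = 370 - 1.4·300.
So N* = -50/-0.68 = 73.5, and then M* = 300 - 1.2·73.5 = 212.

N* ≈ 73.5, M* ≈ 212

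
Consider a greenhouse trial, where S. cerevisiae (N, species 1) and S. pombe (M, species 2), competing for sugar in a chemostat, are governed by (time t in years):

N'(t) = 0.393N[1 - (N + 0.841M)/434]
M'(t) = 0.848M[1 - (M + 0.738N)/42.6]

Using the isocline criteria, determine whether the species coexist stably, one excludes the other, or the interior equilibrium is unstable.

Compare the nullcline intercepts: K1/α12 = 434/0.841 = 516 > K2 = 42.6; K2/α21 = 42.6/0.738 = 57.7 < K1 = 434.
Since the inequalities point opposite ways, species 1 can invade but species 2 cannot.

species 1 excludes species 2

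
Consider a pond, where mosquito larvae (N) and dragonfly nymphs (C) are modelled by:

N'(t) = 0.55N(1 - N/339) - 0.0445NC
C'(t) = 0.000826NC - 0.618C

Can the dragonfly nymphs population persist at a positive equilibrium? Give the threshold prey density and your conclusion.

The predator equation gives dC/dt > 0 only when N > 0.618/0.000826 = 748.
Without the predator, N → K = 339. Since 339 < 748, the predator cannot invade.

Threshold N = 748; K < 748, so no, the predator goes extinct.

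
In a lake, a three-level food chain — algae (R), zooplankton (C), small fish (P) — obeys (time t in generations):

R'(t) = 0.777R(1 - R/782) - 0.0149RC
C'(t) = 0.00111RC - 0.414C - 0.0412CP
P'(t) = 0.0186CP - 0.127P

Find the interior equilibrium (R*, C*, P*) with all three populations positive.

R* ≈ 680, C* ≈ 6.83, P* ≈ 8.26

From dP/dt = 0: 0.0186C* = 0.127, so C* = 6.83.
From dR/dt = 0: 0.777(1 - R*/782) = 0.0149·6.83, giving R* = 782·(1 - 0.131) = 680.
From dC/dt = 0: 0.00111·680 - 0.414 = 0.0412P*, so P* = 0.34/0.0412 = 8.26.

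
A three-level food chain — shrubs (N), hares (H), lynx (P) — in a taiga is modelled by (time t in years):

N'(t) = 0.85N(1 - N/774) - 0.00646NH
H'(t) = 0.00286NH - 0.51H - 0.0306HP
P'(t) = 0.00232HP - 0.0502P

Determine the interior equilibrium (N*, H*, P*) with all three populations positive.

N* ≈ 647, H* ≈ 21.6, P* ≈ 43.8

From dP/dt = 0: 0.00232H* = 0.0502, so H* = 21.6.
From dN/dt = 0: 0.85(1 - N*/774) = 0.00646·21.6, giving N* = 774·(1 - 0.164) = 647.
From dH/dt = 0: 0.00286·647 - 0.51 = 0.0306P*, so P* = 1.34/0.0306 = 43.8.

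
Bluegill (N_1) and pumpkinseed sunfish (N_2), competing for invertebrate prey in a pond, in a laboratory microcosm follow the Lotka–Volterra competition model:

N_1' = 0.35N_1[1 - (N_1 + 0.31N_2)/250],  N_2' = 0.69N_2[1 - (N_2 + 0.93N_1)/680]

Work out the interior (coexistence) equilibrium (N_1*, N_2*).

N_1* ≈ 55.1, N_2* ≈ 629

Setting both brackets to zero gives the nullclines N_1 + 0.31N_2 = 250 and 0.93N_1 + N_2 = 680.
Substituting N_2 = 680 - 0.93N_1 into the first: N_1(1 - 0.31·0.93) = 250 - 0.31·680.
So N_1* = 39.2/0.712 = 55.1, and then N_2* = 680 - 0.93·55.1 = 629.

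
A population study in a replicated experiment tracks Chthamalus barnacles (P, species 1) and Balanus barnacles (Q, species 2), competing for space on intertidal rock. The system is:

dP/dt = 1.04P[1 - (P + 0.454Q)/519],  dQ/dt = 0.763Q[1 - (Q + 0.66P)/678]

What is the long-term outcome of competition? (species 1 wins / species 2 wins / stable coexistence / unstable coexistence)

Compare the nullcline intercepts: K1/α12 = 519/0.454 = 1140 > K2 = 678; K2/α21 = 678/0.66 = 1030 > K1 = 519.
Since both inequalities hold, each species can invade when rare, so the interior equilibrium is stable.

stable coexistence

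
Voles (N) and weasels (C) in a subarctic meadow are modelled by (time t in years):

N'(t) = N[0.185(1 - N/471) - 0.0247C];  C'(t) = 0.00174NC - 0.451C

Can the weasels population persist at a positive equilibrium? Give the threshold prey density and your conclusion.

The predator equation gives dC/dt > 0 only when N > 0.451/0.00174 = 259.
Without the predator, N → K = 471. Since 471 > 259, the predator can invade and persist.

Threshold N = 259; K > 259, so yes, the predator persists.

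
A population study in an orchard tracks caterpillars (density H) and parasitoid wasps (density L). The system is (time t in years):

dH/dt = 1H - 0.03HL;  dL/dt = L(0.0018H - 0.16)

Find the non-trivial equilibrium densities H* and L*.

H* ≈ 88.9, L* ≈ 33.3

Set dL/dt = 0 with L > 0: 0.0018H - 0.16 = 0, so H* = 0.16/0.0018 = 88.9.
Set dH/dt = 0 with H > 0: 1 - 0.03L = 0, so L* = 1/0.03 = 33.3.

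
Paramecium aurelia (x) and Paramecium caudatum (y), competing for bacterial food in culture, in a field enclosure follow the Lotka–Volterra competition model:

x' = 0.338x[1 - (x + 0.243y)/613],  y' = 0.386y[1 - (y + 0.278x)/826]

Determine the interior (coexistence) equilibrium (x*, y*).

Setting both brackets to zero gives the nullclines x + 0.243y = 613 and 0.278x + y = 826.
Substituting y = 826 - 0.278x into the first: x(1 - 0.243·0.278) = 613 - 0.243·826.
So x* = 412/0.932 = 442, and then y* = 826 - 0.278·442 = 703.

x* ≈ 442, y* ≈ 703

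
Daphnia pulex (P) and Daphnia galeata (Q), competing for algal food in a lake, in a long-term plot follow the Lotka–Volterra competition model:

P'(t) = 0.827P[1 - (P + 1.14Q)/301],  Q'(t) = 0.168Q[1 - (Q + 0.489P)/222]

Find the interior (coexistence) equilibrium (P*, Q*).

P* ≈ 108, Q* ≈ 169

Setting both brackets to zero gives the nullclines P + 1.14Q = 301 and 0.489P + Q = 222.
Substituting Q = 222 - 0.489P into the first: P(1 - 1.14·0.489) = 301 - 1.14·222.
So P* = 47.9/0.443 = 108, and then Q* = 222 - 0.489·108 = 169.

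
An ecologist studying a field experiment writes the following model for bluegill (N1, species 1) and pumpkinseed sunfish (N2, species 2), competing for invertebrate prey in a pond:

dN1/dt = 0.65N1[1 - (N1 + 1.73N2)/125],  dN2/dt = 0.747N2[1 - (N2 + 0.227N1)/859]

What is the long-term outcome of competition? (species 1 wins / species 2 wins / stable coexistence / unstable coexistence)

Compare the nullcline intercepts: K1/α12 = 125/1.73 = 72.3 < K2 = 859; K2/α21 = 859/0.227 = 3780 > K1 = 125.
Since the inequalities point opposite ways, species 2 can invade but species 1 cannot.

species 2 excludes species 1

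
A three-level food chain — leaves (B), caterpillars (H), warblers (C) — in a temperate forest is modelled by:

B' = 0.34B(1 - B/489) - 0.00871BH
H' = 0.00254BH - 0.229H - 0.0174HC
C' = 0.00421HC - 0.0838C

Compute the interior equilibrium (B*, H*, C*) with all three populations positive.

From dC/dt = 0: 0.00421H* = 0.0838, so H* = 19.9.
From dB/dt = 0: 0.34(1 - B*/489) = 0.00871·19.9, giving B* = 489·(1 - 0.51) = 240.
From dH/dt = 0: 0.00254·240 - 0.229 = 0.0174C*, so C* = 0.38/0.0174 = 21.8.

B* ≈ 240, H* ≈ 19.9, C* ≈ 21.8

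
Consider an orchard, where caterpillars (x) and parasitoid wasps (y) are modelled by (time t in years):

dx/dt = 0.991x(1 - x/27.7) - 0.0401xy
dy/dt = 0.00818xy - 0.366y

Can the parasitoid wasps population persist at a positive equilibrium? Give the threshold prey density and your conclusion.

The predator equation gives dy/dt > 0 only when x > 0.366/0.00818 = 44.7.
Without the predator, x → K = 27.7. Since 27.7 < 44.7, the predator cannot invade.

Threshold x = 44.7; K < 44.7, so no, the predator goes extinct.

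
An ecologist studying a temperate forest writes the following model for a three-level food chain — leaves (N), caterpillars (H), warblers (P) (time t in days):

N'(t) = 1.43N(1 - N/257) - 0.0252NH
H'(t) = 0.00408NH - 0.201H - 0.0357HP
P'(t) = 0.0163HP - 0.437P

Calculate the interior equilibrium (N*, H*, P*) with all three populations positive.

N* ≈ 136, H* ≈ 26.8, P* ≈ 9.86

From dP/dt = 0: 0.0163H* = 0.437, so H* = 26.8.
From dN/dt = 0: 1.43(1 - N*/257) = 0.0252·26.8, giving N* = 257·(1 - 0.472) = 136.
From dH/dt = 0: 0.00408·136 - 0.201 = 0.0357P*, so P* = 0.352/0.0357 = 9.86.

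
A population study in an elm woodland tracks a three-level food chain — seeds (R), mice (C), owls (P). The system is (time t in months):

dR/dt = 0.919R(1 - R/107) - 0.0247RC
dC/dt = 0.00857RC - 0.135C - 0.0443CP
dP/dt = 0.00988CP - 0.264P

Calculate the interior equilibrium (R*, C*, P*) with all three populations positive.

From dP/dt = 0: 0.00988C* = 0.264, so C* = 26.7.
From dR/dt = 0: 0.919(1 - R*/107) = 0.0247·26.7, giving R* = 107·(1 - 0.718) = 30.2.
From dC/dt = 0: 0.00857·30.2 - 0.135 = 0.0443P*, so P* = 0.123/0.0443 = 2.79.

R* ≈ 30.2, C* ≈ 26.7, P* ≈ 2.79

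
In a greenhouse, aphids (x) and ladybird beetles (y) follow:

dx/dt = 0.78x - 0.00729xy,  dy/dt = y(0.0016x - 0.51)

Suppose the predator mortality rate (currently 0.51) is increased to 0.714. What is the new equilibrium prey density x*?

At the interior fixed point, setting dy/dt = 0 with y > 0 fixes x* = (predator death rate)/(xy coefficient) — independent of the other coefficients.
With the change, x* = 0.714/0.0016 = 446; it rises from 319.

x* ≈ 446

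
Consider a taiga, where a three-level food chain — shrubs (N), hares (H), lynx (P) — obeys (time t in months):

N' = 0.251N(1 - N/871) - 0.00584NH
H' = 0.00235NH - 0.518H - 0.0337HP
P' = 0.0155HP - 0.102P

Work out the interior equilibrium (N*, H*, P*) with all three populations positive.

From dP/dt = 0: 0.0155H* = 0.102, so H* = 6.58.
From dN/dt = 0: 0.251(1 - N*/871) = 0.00584·6.58, giving N* = 871·(1 - 0.153) = 738.
From dH/dt = 0: 0.00235·738 - 0.518 = 0.0337P*, so P* = 1.22/0.0337 = 36.1.

N* ≈ 738, H* ≈ 6.58, P* ≈ 36.1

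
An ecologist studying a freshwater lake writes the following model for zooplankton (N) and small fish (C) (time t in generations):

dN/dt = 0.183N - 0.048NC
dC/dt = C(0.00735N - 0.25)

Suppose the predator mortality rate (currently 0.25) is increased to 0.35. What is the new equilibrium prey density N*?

At the interior fixed point, setting dC/dt = 0 with C > 0 fixes N* = (predator death rate)/(NC coefficient) — independent of the other coefficients.
With the change, N* = 0.35/0.00735 = 47.6; it rises from 34.

N* ≈ 47.6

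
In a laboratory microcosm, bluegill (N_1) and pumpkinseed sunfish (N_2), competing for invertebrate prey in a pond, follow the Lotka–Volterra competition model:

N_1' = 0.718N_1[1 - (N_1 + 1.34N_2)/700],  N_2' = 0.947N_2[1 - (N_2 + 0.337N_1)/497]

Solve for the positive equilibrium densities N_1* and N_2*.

N_1* ≈ 62, N_2* ≈ 476

Setting both brackets to zero gives the nullclines N_1 + 1.34N_2 = 700 and 0.337N_1 + N_2 = 497.
Substituting N_2 = 497 - 0.337N_1 into the first: N_1(1 - 1.34·0.337) = 700 - 1.34·497.
So N_1* = 34/0.548 = 62, and then N_2* = 497 - 0.337·62 = 476.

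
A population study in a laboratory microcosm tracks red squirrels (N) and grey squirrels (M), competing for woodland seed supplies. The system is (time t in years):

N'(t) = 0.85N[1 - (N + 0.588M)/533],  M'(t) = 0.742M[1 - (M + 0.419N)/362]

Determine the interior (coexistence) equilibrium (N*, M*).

N* ≈ 425, M* ≈ 184

Setting both brackets to zero gives the nullclines N + 0.588M = 533 and 0.419N + M = 362.
Substituting M = 362 - 0.419N into the first: N(1 - 0.588·0.419) = 533 - 0.588·362.
So N* = 320/0.754 = 425, and then M* = 362 - 0.419·425 = 184.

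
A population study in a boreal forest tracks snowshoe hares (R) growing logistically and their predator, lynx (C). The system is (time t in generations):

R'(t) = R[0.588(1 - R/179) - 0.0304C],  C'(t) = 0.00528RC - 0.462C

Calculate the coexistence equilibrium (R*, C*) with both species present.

From dC/dt = 0 with C > 0: 0.00528R* = 0.462, so R* = 87.5.
Substitute into dR/dt = 0: 0.588(1 - 87.5/179) = 0.0304C*.
The bracket is 0.511, giving C* = 0.301/0.0304 = 9.89.

R* ≈ 87.5, C* ≈ 9.89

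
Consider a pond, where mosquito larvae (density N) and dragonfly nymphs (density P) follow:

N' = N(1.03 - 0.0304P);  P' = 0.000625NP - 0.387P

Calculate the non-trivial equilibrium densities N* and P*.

Set dP/dt = 0 with P > 0: 0.000625N - 0.387 = 0, so N* = 0.387/0.000625 = 619.
Set dN/dt = 0 with N > 0: 1.03 - 0.0304P = 0, so P* = 1.03/0.0304 = 33.9.

N* ≈ 619, P* ≈ 33.9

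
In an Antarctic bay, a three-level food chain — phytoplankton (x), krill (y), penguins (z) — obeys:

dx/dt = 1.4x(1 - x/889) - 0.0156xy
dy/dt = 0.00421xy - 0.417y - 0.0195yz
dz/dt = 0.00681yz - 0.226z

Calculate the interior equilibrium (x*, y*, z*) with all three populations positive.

x* ≈ 560, y* ≈ 33.2, z* ≈ 99.6

From dz/dt = 0: 0.00681y* = 0.226, so y* = 33.2.
From dx/dt = 0: 1.4(1 - x*/889) = 0.0156·33.2, giving x* = 889·(1 - 0.37) = 560.
From dy/dt = 0: 0.00421·560 - 0.417 = 0.0195z*, so z* = 1.94/0.0195 = 99.6.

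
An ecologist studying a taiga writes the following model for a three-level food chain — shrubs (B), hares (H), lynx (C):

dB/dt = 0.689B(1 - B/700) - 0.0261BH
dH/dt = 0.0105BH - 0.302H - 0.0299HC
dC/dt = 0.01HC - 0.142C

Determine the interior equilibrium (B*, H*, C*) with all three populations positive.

B* ≈ 323, H* ≈ 14.2, C* ≈ 103

From dC/dt = 0: 0.01H* = 0.142, so H* = 14.2.
From dB/dt = 0: 0.689(1 - B*/700) = 0.0261·14.2, giving B* = 700·(1 - 0.538) = 323.
From dH/dt = 0: 0.0105·323 - 0.302 = 0.0299C*, so C* = 3.09/0.0299 = 103.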